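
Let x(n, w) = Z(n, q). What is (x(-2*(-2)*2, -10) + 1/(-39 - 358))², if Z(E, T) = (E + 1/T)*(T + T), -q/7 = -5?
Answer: 49779410769/157609 ≈ 3.1584e+5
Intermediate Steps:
q = 35 (q = -7*(-5) = 35)
Z(E, T) = 2*T*(E + 1/T) (Z(E, T) = (E + 1/T)*(2*T) = 2*T*(E + 1/T))
x(n, w) = 2 + 70*n (x(n, w) = 2 + 2*n*35 = 2 + 70*n)
(x(-2*(-2)*2, -10) + 1/(-39 - 358))² = ((2 + 70*(-2*(-2)*2)) + 1/(-39 - 358))² = ((2 + 70*(4*2)) + 1/(-397))² = ((2 + 70*8) - 1/397)² = ((2 + 560) - 1/397)² = (562 - 1/397)² = (223113/397)² = 49779410769/157609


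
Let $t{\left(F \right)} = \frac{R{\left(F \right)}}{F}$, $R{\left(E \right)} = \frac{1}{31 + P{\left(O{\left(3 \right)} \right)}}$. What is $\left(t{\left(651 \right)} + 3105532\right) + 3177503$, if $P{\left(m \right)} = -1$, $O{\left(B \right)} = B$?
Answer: $\frac{122707673551}{19530} \approx 6.283 \cdot 10^{6}$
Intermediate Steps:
$R{\left(E \right)} = \frac{1}{30}$ ($R{\left(E \right)} = \frac{1}{31 - 1} = \frac{1}{30}$)
$t{\left(F \right)} = \frac{1}{30 F}$
$\left(t{\left(651 \right)} + 3105532\right) + 3177503 = \left(\frac{1}{30 \cdot 651} + 3105532\right) + 3177503 = \left(\frac{1}{30} \cdot \frac{1}{651} + 3105532\right) + 3177503 = \left(\frac{1}{19530} + 3105532\right) + 3177503 = \frac{60651039961}{19530} + 3177503 = \frac{122707673551}{19530}$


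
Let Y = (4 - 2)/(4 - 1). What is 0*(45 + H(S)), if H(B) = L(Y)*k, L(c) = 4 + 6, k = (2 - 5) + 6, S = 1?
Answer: 0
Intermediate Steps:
Y = 2/3 ≈ 0.66667
k = 3 (k = -3 + 6 = 3)
L(c) = 10
H(B) = 30 (H(B) = 10*3 = 30)
0*(45 + H(S)) = 0*(45 + 30) = 0*75 = 0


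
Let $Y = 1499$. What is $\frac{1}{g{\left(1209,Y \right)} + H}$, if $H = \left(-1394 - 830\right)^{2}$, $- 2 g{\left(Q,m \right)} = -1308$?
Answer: $\frac{1}{4946830} \approx 2.0215 \cdot 10^{-7}$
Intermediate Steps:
$g{\left(Q,m \right)} = 654$ ($g{\left(Q,m \right)} = \left(- \frac{1}{2}\right) \left(-1308\right) = 654$)
$H = 4946176$ ($H = \left(-2224\right)^{2} = 4946176$)
$\frac{1}{g{\left(1209,Y \right)} + H} = \frac{1}{654 + 4946176} = \frac{1}{4946830}$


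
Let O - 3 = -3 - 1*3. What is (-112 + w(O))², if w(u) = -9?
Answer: 14641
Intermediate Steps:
O = -3 (O = 3 + (-3 - 1*3) = 3 + (-3 - 3) = 3 - 6 = -3)
(-112 + w(O))² = (-112 - 9)² = (-121)² = 14641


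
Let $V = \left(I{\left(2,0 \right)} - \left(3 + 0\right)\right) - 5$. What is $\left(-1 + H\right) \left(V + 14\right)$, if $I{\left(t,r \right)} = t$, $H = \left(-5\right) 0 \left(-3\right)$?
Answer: $-8$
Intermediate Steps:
$H = 0$ ($H = 0 \left(-3\right) = 0$)
$V = -6$ ($V = \left(2 - \left(3 + 0\right)\right) - 5 = \left(2 - 3\right) - 5 = -1 - 5 = -6$)
$\left(-1 + H\right) \left(V + 14\right) = \left(-1 + 0\right) \left(-6 + 14\right) = \left(-1\right) 8 = -8$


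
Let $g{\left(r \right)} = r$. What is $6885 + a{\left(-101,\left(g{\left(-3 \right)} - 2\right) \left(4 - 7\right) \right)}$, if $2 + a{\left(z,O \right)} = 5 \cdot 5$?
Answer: $6908$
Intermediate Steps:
$a{\left(z,O \right)} = 23$ ($a{\left(z,O \right)} = -2 + 5 \cdot 5 = -2 + 25 = 23$)
$6885 + a{\left(-101,\left(g{\left(-3 \right)} - 2\right) \left(4 - 7\right) \right)} = 6885 + 23 = 6908$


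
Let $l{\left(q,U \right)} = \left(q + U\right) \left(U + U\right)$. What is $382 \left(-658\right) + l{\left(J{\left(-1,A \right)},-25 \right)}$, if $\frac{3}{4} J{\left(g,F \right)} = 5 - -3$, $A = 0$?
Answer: $- \frac{751918}{3} \approx -2.5064 \cdot 10^{5}$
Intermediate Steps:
$J{\left(g,F \right)} = \frac{32}{3}$ ($J{\left(g,F \right)} = \frac{4 \left(5 - -3\right)}{3} = \frac{4 \left(5 + 3\right)}{3} = \frac{4}{3} \cdot 8 = \frac{32}{3}$)
$l{\left(q,U \right)} = 2 U \left(U + q\right)$ ($l{\left(q,U \right)} = \left(U + q\right) 2 U = 2 U \left(U + q\right)$)
$382 \left(-658\right) + l{\left(J{\left(-1,A \right)},-25 \right)} = 382 \left(-658\right) + 2 \left(-25\right) \left(-25 + \frac{32}{3}\right) = -251356 + 2 \left(-25\right) \left(- \frac{43}{3}\right) = -251356 + \frac{2150}{3} = - \frac{751918}{3}$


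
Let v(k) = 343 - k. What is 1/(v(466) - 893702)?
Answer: -1/893825 ≈ -1.1188e-6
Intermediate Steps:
1/(v(466) - 893702) = 1/((343 - 1*466) - 893702) = 1/((343 - 466) - 893702) = 1/(-123 - 893702) = 1/(-893825) = -1/893825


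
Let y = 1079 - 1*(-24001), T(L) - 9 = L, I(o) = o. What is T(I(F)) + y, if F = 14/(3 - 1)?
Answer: 25096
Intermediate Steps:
F = 7 (F = 14/2 = 14*(½) = 7)
T(L) = 9 + L
y = 25080 (y = 1079 + 24001 = 25080)
T(I(F)) + y = (9 + 7) + 25080 = 16 + 25080 = 25096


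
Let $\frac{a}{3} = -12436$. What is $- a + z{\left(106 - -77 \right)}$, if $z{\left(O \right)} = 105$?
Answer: $37413$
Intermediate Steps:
$a = -37308$ ($a = 3 \left(-12436\right) = -37308$)
$- a + z{\left(106 - -77 \right)} = \left(-1\right) \left(-37308\right) + 105 = 37308 + 105 = 37413$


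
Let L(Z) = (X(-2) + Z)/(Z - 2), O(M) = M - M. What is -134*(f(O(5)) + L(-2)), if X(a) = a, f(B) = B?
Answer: -134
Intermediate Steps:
O(M) = 0
L(Z) = 1 (L(Z) = (-2 + Z)/(Z - 2) = (-2 + Z)/(-2 + Z) = 1)
-134*(f(O(5)) + L(-2)) = -134*(0 + 1) = -134*1 = -134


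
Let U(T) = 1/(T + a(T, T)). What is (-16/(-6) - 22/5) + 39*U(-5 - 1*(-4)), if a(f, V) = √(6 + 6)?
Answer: 299/165 + 78*√3/11 ≈ 14.094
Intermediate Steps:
a(f, V) = 2*√3 (a(f, V) = √12 = 2*√3)
U(T) = 1/(T + 2*√3)
(-16/(-6) - 22/5) + 39*U(-5 - 1*(-4)) = (-16/(-6) - 22/5) + 39/((-5 - 1*(-4)) + 2*√3) = (-16*(-⅙) - 22*⅕) + 39/((-5 + 4) + 2*√3) = (8/3 - 22/5) + 39/(-1 + 2*√3) = -26/15 + 39/(-1 + 2*√3)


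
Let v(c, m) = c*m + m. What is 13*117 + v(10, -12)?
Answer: 1389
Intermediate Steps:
v(c, m) = m + c*m
13*117 + v(10, -12) = 13*117 - 12*(1 + 10) = 1521 - 12*11 = 1521 - 132 = 1389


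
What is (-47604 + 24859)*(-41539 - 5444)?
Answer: 1068628335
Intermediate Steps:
(-47604 + 24859)*(-41539 - 5444) = -22745*(-46983) = 1068628335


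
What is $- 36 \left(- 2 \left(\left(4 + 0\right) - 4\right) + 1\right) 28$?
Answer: $-1008$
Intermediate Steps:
$- 36 \left(- 2 \left(\left(4 + 0\right) - 4\right) + 1\right) 28 = - 36 \left(- 2 \left(4 - 4\right) + 1\right) 28 = - 36 \left(\left(-2\right) 0 + 1\right) 28 = - 36 \left(0 + 1\right) 28 = \left(-36\right) 1 \cdot 28 = \left(-36\right) 28 = -1008$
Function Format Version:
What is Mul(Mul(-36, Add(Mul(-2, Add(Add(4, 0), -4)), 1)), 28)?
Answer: -1008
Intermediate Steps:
Mul(Mul(-36, Add(Mul(-2, Add(Add(4, 0), -4)), 1)), 28) = Mul(Mul(-36, Add(Mul(-2, Add(4, -4)), 1)), 28) = Mul(Mul(-36, Add(Mul(-2, 0), 1)), 28) = Mul(Mul(-36, Add(0, 1)), 28) = Mul(Mul(-36, 1), 28) = Mul(-36, 28) = -1008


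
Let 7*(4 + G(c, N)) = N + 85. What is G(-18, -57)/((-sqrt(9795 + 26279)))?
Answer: 0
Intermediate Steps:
G(c, N) = 57/7 + N/7 (G(c, N) = -4 + (N + 85)/7 = -4 + (85 + N)/7 = -4 + (85/7 + N/7) = 57/7 + N/7)
G(-18, -57)/((-sqrt(9795 + 26279))) = (57/7 + (1/7)*(-57))/((-sqrt(9795 + 26279))) = (57/7 - 57/7)/((-sqrt(36074))) = 0*(-sqrt(36074)/36074) = 0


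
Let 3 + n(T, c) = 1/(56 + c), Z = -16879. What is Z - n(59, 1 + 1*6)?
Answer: -1063189/63 ≈ -16876.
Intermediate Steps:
n(T, c) = -3 + 1/(56 + c)
Z - n(59, 1 + 1*6) = -16879 - (-167 - 3*(1 + 1*6))/(56 + (1 + 1*6)) = -16879 - (-167 - 3*(1 + 6))/(56 + (1 + 6)) = -16879 - (-167 - 3*7)/(56 + 7) = -16879 - (-167 - 21)/63 = -16879 - (-188)/63 = -16879 - 1*(-188/63) = -16879 + 188/63 = -1063189/63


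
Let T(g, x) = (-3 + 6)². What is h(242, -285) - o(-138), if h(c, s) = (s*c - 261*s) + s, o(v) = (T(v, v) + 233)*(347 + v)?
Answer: -45448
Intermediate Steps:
T(g, x) = 9 (T(g, x) = 3² = 9)
o(v) = 83974 + 242*v (o(v) = (9 + 233)*(347 + v) = 242*(347 + v) = 83974 + 242*v)
h(c, s) = -260*s + c*s (h(c, s) = (c*s - 261*s) + s = (-261*s + c*s) + s = -260*s + c*s)
h(242, -285) - o(-138) = -285*(-260 + 242) - (83974 + 242*(-138)) = -285*(-18) - (83974 - 33396) = 5130 - 1*50578 = 5130 - 50578 = -45448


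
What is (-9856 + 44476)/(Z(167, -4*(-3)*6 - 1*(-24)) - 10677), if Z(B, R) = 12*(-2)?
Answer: -11540/3567 ≈ -3.2352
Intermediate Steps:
Z(B, R) = -24
(-9856 + 44476)/(Z(167, -4*(-3)*6 - 1*(-24)) - 10677) = (-9856 + 44476)/(-24 - 10677) = 34620/(-10701) = 34620*(-1/10701) = -11540/3567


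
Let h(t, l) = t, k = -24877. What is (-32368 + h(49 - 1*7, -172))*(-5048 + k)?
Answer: 967355550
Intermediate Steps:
(-32368 + h(49 - 1*7, -172))*(-5048 + k) = (-32368 + (49 - 1*7))*(-5048 - 24877) = (-32368 + (49 - 7))*(-29925) = (-32368 + 42)*(-29925) = -32326*(-29925) = 967355550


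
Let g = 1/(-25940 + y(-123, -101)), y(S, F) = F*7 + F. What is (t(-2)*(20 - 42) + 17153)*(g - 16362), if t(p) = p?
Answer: -7526280412069/26748 ≈ -2.8138e+8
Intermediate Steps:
y(S, F) = 8*F (y(S, F) = 7*F + F = 8*F)
g = -1/26748 (g = 1/(-25940 + 8*(-101)) = 1/(-25940 - 808) = 1/(-26748) = -1/26748 ≈ -3.7386e-5)
(t(-2)*(20 - 42) + 17153)*(g - 16362) = (-2*(20 - 42) + 17153)*(-1/26748 - 16362) = (-2*(-22) + 17153)*(-437650777/26748) = (44 + 17153)*(-437650777/26748) = 17197*(-437650777/26748) = -7526280412069/26748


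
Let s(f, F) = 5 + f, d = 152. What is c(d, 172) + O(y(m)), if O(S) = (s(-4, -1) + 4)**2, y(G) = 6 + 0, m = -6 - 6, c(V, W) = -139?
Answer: -114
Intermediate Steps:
m = -12
y(G) = 6
O(S) = 25 (O(S) = ((5 - 4) + 4)**2 = (1 + 4)**2 = 5**2 = 25)
c(d, 172) + O(y(m)) = -139 + 25 = -114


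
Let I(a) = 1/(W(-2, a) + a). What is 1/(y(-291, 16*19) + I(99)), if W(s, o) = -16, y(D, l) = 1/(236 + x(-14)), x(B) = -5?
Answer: 19173/314 ≈ 61.060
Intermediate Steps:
y(D, l) = 1/231 (y(D, l) = 1/(236 - 5) = 1/231)
I(a) = 1/(-16 + a)
1/(y(-291, 16*19) + I(99)) = 1/(1/231 + 1/(-16 + 99)) = 1/(1/231 + 1/83) = 1/(314/19173) = 19173/314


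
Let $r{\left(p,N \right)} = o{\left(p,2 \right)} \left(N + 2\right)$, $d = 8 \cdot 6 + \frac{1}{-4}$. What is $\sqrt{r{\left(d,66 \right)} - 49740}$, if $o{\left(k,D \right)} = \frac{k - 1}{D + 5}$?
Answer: $\frac{i \sqrt{2415007}}{7} \approx 222.0 i$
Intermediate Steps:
$o{\left(k,D \right)} = \frac{-1 + k}{5 + D}$
$d = \frac{191}{4}$ ($d = 48 - \frac{1}{4} = \frac{191}{4} \approx 47.75$)
$r{\left(p,N \right)} = \left(2 + N\right) \left(- \frac{1}{7} + \frac{p}{7}\right)$ ($r{\left(p,N \right)} = \frac{-1 + p}{5 + 2} \left(N + 2\right) = \frac{-1 + p}{7} \left(2 + N\right) = \left(- \frac{1}{7} + \frac{p}{7}\right) \left(2 + N\right) = \left(2 + N\right) \left(- \frac{1}{7} + \frac{p}{7}\right)$)
$\sqrt{r{\left(d,66 \right)} - 49740} = \sqrt{\frac{\left(-1 + \frac{191}{4}\right) \left(2 + 66\right)}{7} - 49740} = \sqrt{\frac{1}{7} \cdot \frac{187}{4} \cdot 68 - 49740} = \sqrt{\frac{3179}{7} - 49740} = \sqrt{- \frac{345001}{7}} = \frac{i \sqrt{2415007}}{7}$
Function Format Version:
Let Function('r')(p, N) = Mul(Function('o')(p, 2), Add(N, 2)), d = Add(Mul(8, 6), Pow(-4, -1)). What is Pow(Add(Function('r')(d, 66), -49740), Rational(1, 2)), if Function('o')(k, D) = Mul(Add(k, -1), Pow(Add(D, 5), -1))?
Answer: Mul(Rational(1, 7), I, Pow(2415007, Rational(1, 2))) ≈ Mul(222.00, I)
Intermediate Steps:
Function('o')(k, D) = Mul(Pow(Add(5, D), -1), Add(-1, k)) (Function('o')(k, D) = Mul(Add(-1, k), Pow(Add(5, D), -1)) = Mul(Pow(Add(5, D), -1), Add(-1, k)))
d = Rational(191, 4) (d = Add(48, Rational(-1, 4)) = Rational(191, 4) ≈ 47.750)
Function('r')(p, N) = Mul(Add(2, N), Add(Rational(-1, 7), Mul(Rational(1, 7), p))) (Function('r')(p, N) = Mul(Mul(Pow(Add(5, 2), -1), Add(-1, p)), Add(N, 2)) = Mul(Mul(Pow(7, -1), Add(-1, p)), Add(2, N)) = Mul(Mul(Rational(1, 7), Add(-1, p)), Add(2, N)) = Mul(Add(Rational(-1, 7), Mul(Rational(1, 7), p)), Add(2, N)) = Mul(Add(2, N), Add(Rational(-1, 7), Mul(Rational(1, 7), p))))
Pow(Add(Function('r')(d, 66), -49740), Rational(1, 2)) = Pow(Add(Mul(Rational(1, 7), Add(-1, Rational(191, 4)), Add(2, 66)), -49740), Rational(1, 2)) = Pow(Add(Mul(Rational(1, 7), Rational(187, 4), 68), -49740), Rational(1, 2)) = Pow(Add(Rational(3179, 7), -49740), Rational(1, 2)) = Pow(Rational(-345001, 7), Rational(1, 2)) = Mul(Rational(1, 7), I, Pow(2415007, Rational(1, 2)))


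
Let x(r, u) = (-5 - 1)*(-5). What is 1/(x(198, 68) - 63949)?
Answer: -1/63919 ≈ -1.5645e-5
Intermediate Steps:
x(r, u) = 30 (x(r, u) = -6*(-5) = 30)
1/(x(198, 68) - 63949) = 1/(30 - 63949) = 1/(-63919) = -1/63919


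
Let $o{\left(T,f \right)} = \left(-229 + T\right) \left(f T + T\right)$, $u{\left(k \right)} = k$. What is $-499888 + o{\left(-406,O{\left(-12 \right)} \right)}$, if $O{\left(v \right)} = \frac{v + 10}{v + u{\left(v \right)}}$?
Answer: $- \frac{1323563}{6} \approx -2.2059 \cdot 10^{5}$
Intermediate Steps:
$O{\left(v \right)} = \frac{10 + v}{2 v}$ ($O{\left(v \right)} = \frac{v + 10}{v + v} = \frac{10 + v}{2 v}$)
$o{\left(T,f \right)} = \left(-229 + T\right) \left(T + T f\right)$ ($o{\left(T,f \right)} = \left(-229 + T\right) \left(T f + T\right) = \left(-229 + T\right) \left(T + T f\right)$)
$-499888 + o{\left(-406,O{\left(-12 \right)} \right)} = -499888 - 406 \left(-229 - 406 - 229 \frac{10 - 12}{2 \left(-12\right)} - 406 \frac{10 - 12}{2 \left(-12\right)}\right) = -499888 - 406 \left(-229 - 406 - 229 \cdot \frac{1}{2} \left(- \frac{1}{12}\right) \left(-2\right) - 406 \cdot \frac{1}{2} \left(- \frac{1}{12}\right) \left(-2\right)\right) = -499888 - 406 \left(-229 - 406 - \frac{229}{12} - \frac{203}{6}\right) = -499888 - - \frac{1675765}{6} = -499888 + \frac{1675765}{6} = - \frac{1323563}{6}$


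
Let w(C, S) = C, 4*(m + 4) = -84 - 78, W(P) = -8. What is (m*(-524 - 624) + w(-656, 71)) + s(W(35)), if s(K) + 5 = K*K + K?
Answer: 50481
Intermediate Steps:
s(K) = -5 + K + K² (s(K) = -5 + (K*K + K) = -5 + (K² + K) = -5 + (K + K²) = -5 + K + K²)
m = -89/2 (m = -4 + (-84 - 78)/4 = -4 + (¼)*(-162) = -4 - 81/2 = -89/2 ≈ -44.500)
(m*(-524 - 624) + w(-656, 71)) + s(W(35)) = (-89*(-524 - 624)/2 - 656) + (-5 - 8 + (-8)²) = (-89/2*(-1148) - 656) + (-5 - 8 + 64) = (51086 - 656) + 51 = 50430 + 51 = 50481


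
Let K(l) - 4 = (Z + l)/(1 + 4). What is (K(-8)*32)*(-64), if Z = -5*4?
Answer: 16384/5 ≈ 3276.8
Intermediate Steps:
Z = -20
K(l) = l/5 (K(l) = 4 + (-20 + l)/(1 + 4) = 4 + (-20 + l)/5 = 4 + (-20 + l)*(1/5) = 4 + (-4 + l/5) = l/5)
(K(-8)*32)*(-64) = (((1/5)*(-8))*32)*(-64) = -8/5*32*(-64) = -256/5*(-64) = 16384/5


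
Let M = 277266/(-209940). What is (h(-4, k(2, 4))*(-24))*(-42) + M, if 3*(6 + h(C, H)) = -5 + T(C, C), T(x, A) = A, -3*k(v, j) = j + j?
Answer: -317475491/34990 ≈ -9073.3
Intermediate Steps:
k(v, j) = -2*j/3 (k(v, j) = -(j + j)/3 = -2*j/3)
h(C, H) = -23/3 + C/3 (h(C, H) = -6 + (-5 + C)/3 = -6 + (-5/3 + C/3) = -23/3 + C/3)
M = -46211/34990 (M = 277266*(-1/209940) = -46211/34990 ≈ -1.3207)
(h(-4, k(2, 4))*(-24))*(-42) + M = ((-23/3 + (1/3)*(-4))*(-24))*(-42) - 46211/34990 = ((-23/3 - 4/3)*(-24))*(-42) - 46211/34990 = -9*(-24)*(-42) - 46211/34990 = 216*(-42) - 46211/34990 = -9072 - 46211/34990 = -317475491/34990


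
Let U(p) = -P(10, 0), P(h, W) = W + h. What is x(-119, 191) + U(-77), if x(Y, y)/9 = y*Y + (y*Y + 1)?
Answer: -409123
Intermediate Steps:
U(p) = -10 (U(p) = -(0 + 10) = -1*10 = -10)
x(Y, y) = 9 + 18*Y*y (x(Y, y) = 9*(y*Y + (y*Y + 1)) = 9*(Y*y + (Y*y + 1)) = 9*(Y*y + (1 + Y*y)) = 9*(1 + 2*Y*y) = 9 + 18*Y*y)
x(-119, 191) + U(-77) = (9 + 18*(-119)*191) - 10 = (9 - 409122) - 10 = -409113 - 10 = -409123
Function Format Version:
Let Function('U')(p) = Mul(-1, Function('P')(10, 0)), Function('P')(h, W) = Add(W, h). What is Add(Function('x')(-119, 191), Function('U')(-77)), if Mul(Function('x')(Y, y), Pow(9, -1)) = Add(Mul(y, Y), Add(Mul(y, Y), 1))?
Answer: -409123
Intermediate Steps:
Function('U')(p) = -10 (Function('U')(p) = Mul(-1, Add(0, 10)) = Mul(-1, 10) = -10)
Function('x')(Y, y) = Add(9, Mul(18, Y, y)) (Function('x')(Y, y) = Mul(9, Add(Mul(y, Y), Add(Mul(y, Y), 1))) = Mul(9, Add(Mul(Y, y), Add(Mul(Y, y), 1))) = Mul(9, Add(Mul(Y, y), Add(1, Mul(Y, y)))) = Mul(9, Add(1, Mul(2, Y, y))) = Add(9, Mul(18, Y, y)))
Add(Function('x')(-119, 191), Function('U')(-77)) = Add(Add(9, Mul(18, -119, 191)), -10) = Add(Add(9, -409122), -10) = Add(-409113, -10) = -409123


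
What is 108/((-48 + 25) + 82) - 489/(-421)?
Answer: 74319/24839 ≈ 2.9920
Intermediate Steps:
108/((-48 + 25) + 82) - 489/(-421) = 108/(-23 + 82) - 489*(-1/421) = 108/59 + 489/421 = 74319/24839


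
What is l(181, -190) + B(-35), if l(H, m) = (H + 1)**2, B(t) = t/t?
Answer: 33125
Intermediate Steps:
B(t) = 1
l(H, m) = (1 + H)**2
l(181, -190) + B(-35) = (1 + 181)**2 + 1 = 182**2 + 1 = 33124 + 1 = 33125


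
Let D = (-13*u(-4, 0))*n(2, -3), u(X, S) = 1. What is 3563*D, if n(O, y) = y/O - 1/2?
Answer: 92638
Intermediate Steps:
n(O, y) = -½ + y/O (n(O, y) = y/O - 1*½ = y/O - ½ = -½ + y/O)
D = 26 (D = (-13*1)*((-3 - ½*2)/2) = -13*(-3 - 1)/2 = -13*(-4)/2 = -13*(-2) = 26)
3563*D = 3563*26 = 92638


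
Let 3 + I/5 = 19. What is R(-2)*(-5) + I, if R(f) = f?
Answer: 90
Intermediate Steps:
I = 80 (I = -15 + 5*19 = -15 + 95 = 80)
R(-2)*(-5) + I = -2*(-5) + 80 = 10 + 80 = 90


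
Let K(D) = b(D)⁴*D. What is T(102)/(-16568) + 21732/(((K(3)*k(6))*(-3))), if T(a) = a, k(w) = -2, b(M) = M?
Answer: 29992255/2013012 ≈ 14.899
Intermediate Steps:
K(D) = D⁵ (K(D) = D⁴*D = D⁵)
T(102)/(-16568) + 21732/(((K(3)*k(6))*(-3))) = 102/(-16568) + 21732/(((3⁵*(-2))*(-3))) = 102*(-1/16568) + 21732/(((243*(-2))*(-3))) = -51/8284 + 21732/((-486*(-3))) = -51/8284 + 21732/1458 = -51/8284 + 21732*(1/1458) = -51/8284 + 3622/243 = 29992255/2013012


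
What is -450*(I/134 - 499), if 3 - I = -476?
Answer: 14937075/67 ≈ 2.2294e+5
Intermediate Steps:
I = 479 (I = 3 - 1*(-476) = 3 + 476 = 479)
-450*(I/134 - 499) = -450*(479/134 - 499) = -450*(-66387/134) = 14937075/67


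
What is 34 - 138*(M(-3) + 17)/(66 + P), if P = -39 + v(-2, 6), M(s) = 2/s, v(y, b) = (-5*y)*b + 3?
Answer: 403/45 ≈ 8.9556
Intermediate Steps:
v(y, b) = 3 - 5*b*y (v(y, b) = -5*b*y + 3 = 3 - 5*b*y)
P = 24 (P = -39 + (3 - 5*6*(-2)) = -39 + (3 + 60) = -39 + 63 = 24)
34 - 138*(M(-3) + 17)/(66 + P) = 34 - 138*(2/(-3) + 17)/(66 + 24) = 34 - 138*(2*(-⅓) + 17)/90 = 34 - 138*(-⅔ + 17)/90 = 34 - 2254/90 = 34 - 138*49/270 = 34 - 1127/45 = 403/45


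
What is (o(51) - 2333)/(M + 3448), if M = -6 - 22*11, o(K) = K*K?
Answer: 67/800 ≈ 0.083750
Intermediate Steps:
o(K) = K²
M = -248 (M = -6 - 242 = -248)
(o(51) - 2333)/(M + 3448) = (51² - 2333)/(-248 + 3448) = (2601 - 2333)/3200 = 268*(1/3200) = 67/800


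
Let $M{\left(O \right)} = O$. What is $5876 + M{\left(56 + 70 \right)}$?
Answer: $6002$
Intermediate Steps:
$5876 + M{\left(56 + 70 \right)} = 5876 + \left(56 + 70\right) = 5876 + 126 = 6002$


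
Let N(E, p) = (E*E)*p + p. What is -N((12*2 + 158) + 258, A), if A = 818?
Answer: -158365618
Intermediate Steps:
N(E, p) = p + p*E**2 (N(E, p) = E**2*p + p = p*E**2 + p = p + p*E**2)
-N((12*2 + 158) + 258, A) = -818*(1 + ((12*2 + 158) + 258)**2) = -818*(1 + ((24 + 158) + 258)**2) = -818*(1 + (182 + 258)**2) = -818*(1 + 440**2) = -818*(1 + 193600) = -818*193601 = -1*158365618 = -158365618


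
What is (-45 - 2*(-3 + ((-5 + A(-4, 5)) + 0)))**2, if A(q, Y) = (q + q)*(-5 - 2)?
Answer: 19881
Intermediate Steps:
A(q, Y) = -14*q (A(q, Y) = (2*q)*(-7) = -14*q)
(-45 - 2*(-3 + ((-5 + A(-4, 5)) + 0)))**2 = (-45 - 2*(-3 + ((-5 - 14*(-4)) + 0)))**2 = (-45 - 2*(-3 + ((-5 + 56) + 0)))**2 = (-45 - 2*(-3 + (51 + 0)))**2 = (-45 - 2*(-3 + 51))**2 = (-45 - 2*48)**2 = (-45 - 96)**2 = (-141)**2 = 19881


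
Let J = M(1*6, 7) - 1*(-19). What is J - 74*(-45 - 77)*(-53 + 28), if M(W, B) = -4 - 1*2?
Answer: -225687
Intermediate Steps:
M(W, B) = -6 (M(W, B) = -4 - 2 = -6)
J = 13 (J = -6 - 1*(-19) = -6 + 19 = 13)
J - 74*(-45 - 77)*(-53 + 28) = 13 - 74*(-45 - 77)*(-53 + 28) = 13 - (-9028)*(-25) = 13 - 74*3050 = 13 - 225700 = -225687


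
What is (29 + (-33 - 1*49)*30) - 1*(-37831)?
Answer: 35400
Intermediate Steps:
(29 + (-33 - 1*49)*30) - 1*(-37831) = (29 + (-33 - 49)*30) + 37831 = (29 - 82*30) + 37831 = (29 - 2460) + 37831 = -2431 + 37831 = 35400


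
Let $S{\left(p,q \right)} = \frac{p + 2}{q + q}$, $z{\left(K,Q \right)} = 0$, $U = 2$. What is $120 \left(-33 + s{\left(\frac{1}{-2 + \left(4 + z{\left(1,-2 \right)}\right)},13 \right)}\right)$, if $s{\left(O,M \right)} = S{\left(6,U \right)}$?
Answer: $-3720$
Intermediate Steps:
$S{\left(p,q \right)} = \frac{2 + p}{2 q}$
$s{\left(O,M \right)} = 2$ ($s{\left(O,M \right)} = \frac{2 + 6}{2 \cdot 2} = \frac{1}{2} \cdot \frac{1}{2} \cdot 8 = 2$)
$120 \left(-33 + s{\left(\frac{1}{-2 + \left(4 + z{\left(1,-2 \right)}\right)},13 \right)}\right) = 120 \left(-33 + 2\right) = 120 \left(-31\right) = -3720$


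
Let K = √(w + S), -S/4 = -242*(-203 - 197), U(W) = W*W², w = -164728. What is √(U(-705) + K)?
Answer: √(-350402625 + 2*I*√137982) ≈ 0.e-2 + 18719.0*I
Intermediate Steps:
U(W) = W³
S = -387200 (S = -(-968)*(-203 - 197) = -(-968)*(-400) = -4*96800 = -387200)
K = 2*I*√137982 (K = √(-164728 - 387200) = √(-551928) = 2*I*√137982 ≈ 742.92*I)
√(U(-705) + K) = √((-705)³ + 2*I*√137982) = √(-350402625 + 2*I*√137982)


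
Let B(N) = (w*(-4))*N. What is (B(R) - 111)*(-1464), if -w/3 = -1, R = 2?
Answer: 197640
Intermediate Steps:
w = 3 (w = -3*(-1) = 3)
B(N) = -12*N (B(N) = (3*(-4))*N = -12*N)
(B(R) - 111)*(-1464) = (-12*2 - 111)*(-1464) = (-24 - 111)*(-1464) = -135*(-1464) = 197640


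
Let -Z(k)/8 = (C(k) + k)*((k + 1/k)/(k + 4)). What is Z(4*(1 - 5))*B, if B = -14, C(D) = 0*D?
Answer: -7196/3 ≈ -2398.7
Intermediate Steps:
C(D) = 0
Z(k) = -8*k*(k + 1/k)/(4 + k) (Z(k) = -8*(0 + k)*(k + 1/k)/(k + 4) = -8*k*(k + 1/k)/(4 + k))
Z(4*(1 - 5))*B = (8*(-1 - (4*(1 - 5))²)/(4 + 4*(1 - 5)))*(-14) = (8*(-1 - (4*(-4))²)/(4 + 4*(-4)))*(-14) = (8*(-1 - 1*(-16)²)/(4 - 16))*(-14) = (8*(-1 - 1*256)/(-12))*(-14) = (8*(-1/12)*(-1 - 256))*(-14) = (8*(-1/12)*(-257))*(-14) = (514/3)*(-14) = -7196/3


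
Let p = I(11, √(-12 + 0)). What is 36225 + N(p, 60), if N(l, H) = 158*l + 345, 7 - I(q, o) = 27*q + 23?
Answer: -12884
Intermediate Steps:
I(q, o) = -16 - 27*q (I(q, o) = 7 - (27*q + 23) = 7 - (23 + 27*q) = 7 + (-23 - 27*q) = -16 - 27*q)
p = -313 (p = -16 - 27*11 = -16 - 297 = -313)
N(l, H) = 345 + 158*l
36225 + N(p, 60) = 36225 + (345 + 158*(-313)) = 36225 + (345 - 49454) = 36225 - 49109 = -12884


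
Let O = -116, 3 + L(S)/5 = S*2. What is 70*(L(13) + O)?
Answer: -70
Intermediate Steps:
L(S) = -15 + 10*S (L(S) = -15 + 5*(S*2) = -15 + 5*(2*S) = -15 + 10*S)
70*(L(13) + O) = 70*((-15 + 10*13) - 116) = 70*((-15 + 130) - 116) = 70*(115 - 116) = 70*(-1) = -70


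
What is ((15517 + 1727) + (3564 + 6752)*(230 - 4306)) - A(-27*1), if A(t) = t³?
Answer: -42011089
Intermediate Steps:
((15517 + 1727) + (3564 + 6752)*(230 - 4306)) - A(-27*1) = ((15517 + 1727) + (3564 + 6752)*(230 - 4306)) - (-27*1)³ = (17244 + 10316*(-4076)) - 1*(-27)³ = (17244 - 42048016) - 1*(-19683) = -42030772 + 19683 = -42011089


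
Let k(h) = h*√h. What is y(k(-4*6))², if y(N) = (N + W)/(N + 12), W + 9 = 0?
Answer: 3*(-509*I - 32*√6)/(16*(-95*I + 8*√6)) ≈ 0.933 - 0.34716*I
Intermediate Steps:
W = -9 (W = -9 + 0 = -9)
k(h) = h^(3/2)
y(N) = (-9 + N)/(12 + N) (y(N) = (N - 9)/(N + 12) = (-9 + N)/(12 + N))
y(k(-4*6))² = ((-9 + (-4*6)^(3/2))/(12 + (-4*6)^(3/2)))² = ((-9 + (-24)^(3/2))/(12 + (-24)^(3/2)))² = ((-9 - 48*I*√6)/(12 - 48*I*√6))² = (-9 - 48*I*√6)²/(12 - 48*I*√6)²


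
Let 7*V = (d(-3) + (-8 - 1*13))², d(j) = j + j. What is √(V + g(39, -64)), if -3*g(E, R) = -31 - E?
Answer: √56217/21 ≈ 11.291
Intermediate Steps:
d(j) = 2*j
g(E, R) = 31/3 + E/3 (g(E, R) = -(-31 - E)/3 = 31/3 + E/3)
V = 729/7 (V = (2*(-3) + (-8 - 1*13))²/7 = (-6 + (-8 - 13))²/7 = (-6 - 21)²/7 = (⅐)*(-27)² = (⅐)*729 = 729/7 ≈ 104.14)
√(V + g(39, -64)) = √(729/7 + (31/3 + (⅓)*39)) = √(729/7 + (31/3 + 13)) = √(729/7 + 70/3) = √(2677/21) = √56217/21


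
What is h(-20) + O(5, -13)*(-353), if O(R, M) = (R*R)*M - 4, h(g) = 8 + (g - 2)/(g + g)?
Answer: 2322911/20 ≈ 1.1615e+5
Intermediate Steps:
h(g) = 8 + (-2 + g)/(2*g) (h(g) = 8 + (-2 + g)/((2*g)) = 8 + (-2 + g)*(1/(2*g)) = 8 + (-2 + g)/(2*g))
O(R, M) = -4 + M*R² (O(R, M) = R²*M - 4 = M*R² - 4 = -4 + M*R²)
h(-20) + O(5, -13)*(-353) = (17/2 - 1/(-20)) + (-4 - 13*5²)*(-353) = (17/2 - 1*(-1/20)) + (-4 - 13*25)*(-353) = (17/2 + 1/20) + (-4 - 325)*(-353) = 171/20 - 329*(-353) = 171/20 + 116137 = 2322911/20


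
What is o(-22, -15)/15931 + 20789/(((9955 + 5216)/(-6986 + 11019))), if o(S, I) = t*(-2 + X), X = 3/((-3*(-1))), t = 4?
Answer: 1335687430763/241689201 ≈ 5526.5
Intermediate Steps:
X = 1 (X = 3/3 = 3*(1/3) = 1)
o(S, I) = -4 (o(S, I) = 4*(-2 + 1) = 4*(-1) = -4)
o(-22, -15)/15931 + 20789/(((9955 + 5216)/(-6986 + 11019))) = -4/15931 + 20789/(((9955 + 5216)/(-6986 + 11019))) = -4*1/15931 + 20789/((15171/4033)) = -4/15931 + 20789/((15171*(1/4033))) = -4/15931 + 20789/(15171/4033) = -4/15931 + 20789*(4033/15171) = -4/15931 + 83842037/15171 = 1335687430763/241689201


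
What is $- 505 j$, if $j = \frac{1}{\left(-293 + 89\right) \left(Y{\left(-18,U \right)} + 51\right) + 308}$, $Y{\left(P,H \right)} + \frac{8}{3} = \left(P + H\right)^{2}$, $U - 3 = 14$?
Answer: $\frac{505}{9756} \approx 0.051763$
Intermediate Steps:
$U = 17$ ($U = 3 + 14 = 17$)
$Y{\left(P,H \right)} = - \frac{8}{3} + \left(H + P\right)^{2}$ ($Y{\left(P,H \right)} = - \frac{8}{3} + \left(P + H\right)^{2} = - \frac{8}{3} + \left(H + P\right)^{2}$)
$j = - \frac{1}{9756}$ ($j = \frac{1}{\left(-293 + 89\right) \left(\left(- \frac{8}{3} + \left(17 - 18\right)^{2}\right) + 51\right) + 308} = \frac{1}{- 204 \left(\left(- \frac{8}{3} + \left(-1\right)^{2}\right) + 51\right) + 308} = \frac{1}{- 204 \left(\left(- \frac{8}{3} + 1\right) + 51\right) + 308} = \frac{1}{- 204 \left(- \frac{5}{3} + 51\right) + 308} = \frac{1}{\left(-204\right) \frac{148}{3} + 308} = \frac{1}{-10064 + 308} = \frac{1}{-9756} = - \frac{1}{9756} \approx -0.0001025$)
$- 505 j = \left(-505\right) \left(- \frac{1}{9756}\right) = \frac{505}{9756}$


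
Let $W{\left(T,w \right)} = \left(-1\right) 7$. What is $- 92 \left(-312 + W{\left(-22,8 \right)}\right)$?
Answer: $29348$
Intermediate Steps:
$W{\left(T,w \right)} = -7$
$- 92 \left(-312 + W{\left(-22,8 \right)}\right) = - 92 \left(-312 - 7\right) = \left(-92\right) \left(-319\right) = 29348$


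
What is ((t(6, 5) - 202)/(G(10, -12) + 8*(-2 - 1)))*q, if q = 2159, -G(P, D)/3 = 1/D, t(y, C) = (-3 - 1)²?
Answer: 1606296/95 ≈ 16908.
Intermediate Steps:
t(y, C) = 16 (t(y, C) = (-4)² = 16)
G(P, D) = -3/D
((t(6, 5) - 202)/(G(10, -12) + 8*(-2 - 1)))*q = ((16 - 202)/(-3/(-12) + 8*(-2 - 1)))*2159 = -186/(-3*(-1/12) + 8*(-3))*2159 = -186/(¼ - 24)*2159 = -186/(-95/4)*2159 = -186*(-4/95)*2159 = (744/95)*2159 = 1606296/95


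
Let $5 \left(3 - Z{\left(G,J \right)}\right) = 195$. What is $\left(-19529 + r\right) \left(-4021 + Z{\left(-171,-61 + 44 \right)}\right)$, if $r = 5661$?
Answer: $56262476$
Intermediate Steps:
$Z{\left(G,J \right)} = -36$ ($Z{\left(G,J \right)} = 3 - 39 = -36$)
$\left(-19529 + r\right) \left(-4021 + Z{\left(-171,-61 + 44 \right)}\right) = \left(-19529 + 5661\right) \left(-4021 - 36\right) = \left(-13868\right) \left(-4057\right) = 56262476$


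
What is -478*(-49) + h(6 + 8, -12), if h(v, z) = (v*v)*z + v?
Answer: 21084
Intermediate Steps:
h(v, z) = v + z*v² (h(v, z) = v²*z + v = z*v² + v = v + z*v²)
-478*(-49) + h(6 + 8, -12) = -478*(-49) + (6 + 8)*(1 + (6 + 8)*(-12)) = 23422 + 14*(1 + 14*(-12)) = 23422 + 14*(1 - 168) = 23422 + 14*(-167) = 23422 - 2338 = 21084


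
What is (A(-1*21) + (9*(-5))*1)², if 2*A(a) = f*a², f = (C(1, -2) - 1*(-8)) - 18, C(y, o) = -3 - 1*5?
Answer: 16112196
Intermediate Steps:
C(y, o) = -8 (C(y, o) = -3 - 5 = -8)
f = -18 (f = (-8 - 1*(-8)) - 18 = (-8 + 8) - 18 = 0 - 18 = -18)
A(a) = -9*a² (A(a) = (-18*a²)/2 = -9*a²)
(A(-1*21) + (9*(-5))*1)² = (-9*(-1*21)² + (9*(-5))*1)² = (-9*(-21)² - 45*1)² = (-9*441 - 45)² = (-3969 - 45)² = (-4014)² = 16112196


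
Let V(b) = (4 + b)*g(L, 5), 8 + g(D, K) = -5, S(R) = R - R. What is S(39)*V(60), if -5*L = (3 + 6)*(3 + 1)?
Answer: 0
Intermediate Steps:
L = -36/5 (L = -(3 + 6)*(3 + 1)/5 = -9*4/5 = -1/5*36 = -36/5 ≈ -7.2000)
S(R) = 0
g(D, K) = -13 (g(D, K) = -8 - 5 = -13)
V(b) = -52 - 13*b (V(b) = (4 + b)*(-13) = -52 - 13*b)
S(39)*V(60) = 0*(-52 - 13*60) = 0*(-52 - 780) = 0*(-832) = 0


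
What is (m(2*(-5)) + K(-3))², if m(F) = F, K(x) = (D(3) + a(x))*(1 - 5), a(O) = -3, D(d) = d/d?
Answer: 4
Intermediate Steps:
D(d) = 1
K(x) = 8 (K(x) = (1 - 3)*(1 - 5) = -2*(-4) = 8)
(m(2*(-5)) + K(-3))² = (2*(-5) + 8)² = (-10 + 8)² = (-2)² = 4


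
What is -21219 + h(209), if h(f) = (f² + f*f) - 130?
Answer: 66013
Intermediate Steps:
h(f) = -130 + 2*f² (h(f) = (f² + f²) - 130 = 2*f² - 130 = -130 + 2*f²)
-21219 + h(209) = -21219 + (-130 + 2*209²) = -21219 + (-130 + 2*43681) = -21219 + (-130 + 87362) = -21219 + 87232 = 66013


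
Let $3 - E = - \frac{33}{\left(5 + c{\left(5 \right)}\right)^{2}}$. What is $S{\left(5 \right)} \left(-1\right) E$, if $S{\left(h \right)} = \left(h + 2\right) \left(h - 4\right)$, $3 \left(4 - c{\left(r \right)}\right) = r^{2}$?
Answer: $- \frac{2163}{4} \approx -540.75$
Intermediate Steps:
$c{\left(r \right)} = 4 - \frac{r^{2}}{3}$
$S{\left(h \right)} = \left(-4 + h\right) \left(2 + h\right)$ ($S{\left(h \right)} = \left(2 + h\right) \left(-4 + h\right) = \left(-4 + h\right) \left(2 + h\right)$)
$E = \frac{309}{4}$ ($E = 3 - - \frac{33}{\left(5 + \left(4 - \frac{5^{2}}{3}\right)\right)^{2}} = 3 - - \frac{33}{\left(5 + \left(4 - \frac{25}{3}\right)\right)^{2}} = 3 - - \frac{33}{\left(5 - \frac{13}{3}\right)^{2}} = 3 - - \frac{33}{\left(\frac{2}{3}\right)^{2}} = 3 - - \frac{33}{\frac{4}{9}} = 3 - \left(-33\right) \frac{9}{4} = 3 - - \frac{297}{4} = 3 + \frac{297}{4} = \frac{309}{4} \approx 77.25$)
$S{\left(5 \right)} \left(-1\right) E = \left(-8 + 5^{2} - 10\right) \left(-1\right) \frac{309}{4} = \left(-8 + 25 - 10\right) \left(-1\right) \frac{309}{4} = 7 \left(-1\right) \frac{309}{4} = \left(-7\right) \frac{309}{4} = - \frac{2163}{4}$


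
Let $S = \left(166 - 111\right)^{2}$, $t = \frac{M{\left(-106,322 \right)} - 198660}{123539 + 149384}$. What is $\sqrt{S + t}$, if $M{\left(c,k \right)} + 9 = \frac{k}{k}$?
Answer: $\frac{\sqrt{225268844818661}}{272923} \approx 54.993$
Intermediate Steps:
$M{\left(c,k \right)} = -8$ ($M{\left(c,k \right)} = -9 + \frac{k}{k} = -9 + 1 = -8$)
$t = - \frac{198668}{272923}$ ($t = \frac{-8 - 198660}{123539 + 149384} = - \frac{198668}{272923} \approx -0.72793$)
$S = 3025$ ($S = 55^{2} = 3025$)
$\sqrt{S + t} = \sqrt{3025 - \frac{198668}{272923}} = \sqrt{\frac{825393407}{272923}} = \frac{\sqrt{225268844818661}}{272923}$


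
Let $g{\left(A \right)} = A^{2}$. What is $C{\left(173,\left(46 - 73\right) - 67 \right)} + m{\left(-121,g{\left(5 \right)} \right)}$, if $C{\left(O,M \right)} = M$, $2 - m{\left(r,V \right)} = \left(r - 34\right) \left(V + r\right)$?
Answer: $-14972$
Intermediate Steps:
$m{\left(r,V \right)} = 2 - \left(-34 + r\right) \left(V + r\right)$ ($m{\left(r,V \right)} = 2 - \left(r - 34\right) \left(V + r\right) = 2 - \left(-34 + r\right) \left(V + r\right)$)
$C{\left(173,\left(46 - 73\right) - 67 \right)} + m{\left(-121,g{\left(5 \right)} \right)} = \left(\left(46 - 73\right) - 67\right) + \left(2 - \left(-121\right)^{2} + 34 \cdot 5^{2} + 34 \left(-121\right) - 5^{2} \left(-121\right)\right) = \left(-27 - 67\right) - \left(17903 - 3025\right) = -94 + \left(2 - 14641 + 850 - 4114 + 3025\right) = -94 - 14878 = -14972$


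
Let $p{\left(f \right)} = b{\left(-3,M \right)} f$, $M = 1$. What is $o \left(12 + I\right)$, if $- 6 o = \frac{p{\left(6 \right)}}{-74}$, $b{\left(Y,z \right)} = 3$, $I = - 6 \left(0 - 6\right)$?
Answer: $\frac{72}{37} \approx 1.9459$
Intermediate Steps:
$I = 36$ ($I = \left(-6\right) \left(-6\right) = 36$)
$p{\left(f \right)} = 3 f$
$o = \frac{3}{74}$ ($o = - \frac{3 \cdot 6 \frac{1}{-74}}{6} = - \frac{18 \left(- \frac{1}{74}\right)}{6} = \left(- \frac{1}{6}\right) \left(- \frac{9}{37}\right) = \frac{3}{74} \approx 0.040541$)
$o \left(12 + I\right) = \frac{3 \left(12 + 36\right)}{74} = \frac{3}{74} \cdot 48 = \frac{72}{37}$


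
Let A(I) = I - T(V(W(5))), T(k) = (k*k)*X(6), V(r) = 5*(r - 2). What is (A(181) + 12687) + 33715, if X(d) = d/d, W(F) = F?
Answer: 46358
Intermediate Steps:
X(d) = 1
V(r) = -10 + 5*r (V(r) = 5*(-2 + r) = -10 + 5*r)
T(k) = k² (T(k) = (k*k)*1 = k²*1 = k²)
A(I) = -225 + I (A(I) = I - (-10 + 5*5)² = I - (-10 + 25)² = I - 1*15² = I - 1*225 = I - 225 = -225 + I)
(A(181) + 12687) + 33715 = ((-225 + 181) + 12687) + 33715 = (-44 + 12687) + 33715 = 12643 + 33715 = 46358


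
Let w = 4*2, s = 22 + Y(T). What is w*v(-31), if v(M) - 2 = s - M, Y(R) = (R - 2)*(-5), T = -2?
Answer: 600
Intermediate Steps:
Y(R) = 10 - 5*R (Y(R) = (-2 + R)*(-5) = 10 - 5*R)
s = 42 (s = 22 + (10 - 5*(-2)) = 22 + (10 + 10) = 22 + 20 = 42)
w = 8
v(M) = 44 - M (v(M) = 2 + (42 - M) = 44 - M)
w*v(-31) = 8*(44 - 1*(-31)) = 8*(44 + 31) = 8*75 = 600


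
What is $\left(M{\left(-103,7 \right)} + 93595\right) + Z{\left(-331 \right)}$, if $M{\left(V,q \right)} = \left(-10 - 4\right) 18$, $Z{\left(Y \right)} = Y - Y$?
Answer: $93343$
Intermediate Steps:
$Z{\left(Y \right)} = 0$
$M{\left(V,q \right)} = -252$ ($M{\left(V,q \right)} = \left(-10 - 4\right) 18 = \left(-14\right) 18 = -252$)
$\left(M{\left(-103,7 \right)} + 93595\right) + Z{\left(-331 \right)} = \left(-252 + 93595\right) + 0 = 93343 + 0 = 93343$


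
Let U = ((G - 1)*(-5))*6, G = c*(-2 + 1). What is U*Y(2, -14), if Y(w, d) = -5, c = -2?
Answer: 150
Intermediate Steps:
G = 2 (G = -2*(-2 + 1) = -2*(-1) = 2)
U = -30 (U = ((2 - 1)*(-5))*6 = (1*(-5))*6 = -5*6 = -30)
U*Y(2, -14) = -30*(-5) = 150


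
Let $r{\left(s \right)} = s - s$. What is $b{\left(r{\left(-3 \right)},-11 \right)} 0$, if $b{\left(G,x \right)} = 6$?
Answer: $0$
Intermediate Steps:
$r{\left(s \right)} = 0$
$b{\left(r{\left(-3 \right)},-11 \right)} 0 = 6 \cdot 0 = 0$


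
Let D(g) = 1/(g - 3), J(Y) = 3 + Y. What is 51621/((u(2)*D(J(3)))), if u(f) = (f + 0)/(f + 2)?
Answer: 309726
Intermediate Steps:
u(f) = f/(2 + f)
D(g) = 1/(-3 + g)
51621/((u(2)*D(J(3)))) = 51621/(((2/(2 + 2))/(-3 + (3 + 3)))) = 51621/(((2/4)/(-3 + 6))) = 51621/(((2*(¼))/3)) = 51621/(((½)*(⅓))) = 51621/(⅙) = 51621*6 = 309726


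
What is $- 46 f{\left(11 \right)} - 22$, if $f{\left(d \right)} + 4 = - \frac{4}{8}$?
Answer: $185$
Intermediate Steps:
$f{\left(d \right)} = - \frac{9}{2}$ ($f{\left(d \right)} = -4 - \frac{4}{8} = -4 - \frac{1}{2} = - \frac{9}{2}$)
$- 46 f{\left(11 \right)} - 22 = \left(-46\right) \left(- \frac{9}{2}\right) - 22 = 207 - 22 = 185$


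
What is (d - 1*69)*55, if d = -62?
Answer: -7205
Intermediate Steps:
(d - 1*69)*55 = (-62 - 1*69)*55 = (-62 - 69)*55 = -131*55 = -7205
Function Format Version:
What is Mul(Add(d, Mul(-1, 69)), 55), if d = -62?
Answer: -7205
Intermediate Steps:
Mul(Add(d, Mul(-1, 69)), 55) = Mul(Add(-62, Mul(-1, 69)), 55) = Mul(Add(-62, -69), 55) = Mul(-131, 55) = -7205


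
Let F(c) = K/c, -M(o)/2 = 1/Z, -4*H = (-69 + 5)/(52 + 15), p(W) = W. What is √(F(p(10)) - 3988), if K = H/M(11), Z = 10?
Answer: 2*I*√4475667/67 ≈ 63.152*I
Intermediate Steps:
H = 16/67 (H = -(-69 + 5)/(4*(52 + 15)) = -(-16)/67 = -¼*(-64/67) = 16/67 ≈ 0.23881)
M(o) = -⅕ (M(o) = -2/10 = -2*⅒ = -⅕)
K = -80/67 (K = 16/(67*(-⅕)) = (16/67)*(-5) = -80/67 ≈ -1.1940)
F(c) = -80/(67*c)
√(F(p(10)) - 3988) = √(-80/67/10 - 3988) = √(-80/67*⅒ - 3988) = √(-8/67 - 3988) = √(-267204/67) = 2*I*√4475667/67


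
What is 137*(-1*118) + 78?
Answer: -16088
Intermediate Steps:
137*(-1*118) + 78 = 137*(-118) + 78 = -16166 + 78 = -16088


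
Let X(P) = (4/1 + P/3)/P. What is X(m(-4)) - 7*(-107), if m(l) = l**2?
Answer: 8995/12 ≈ 749.58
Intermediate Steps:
X(P) = (4 + P/3)/P (X(P) = (4*1 + P*(1/3))/P = (4 + P/3)/P)
X(m(-4)) - 7*(-107) = (12 + (-4)**2)/(3*((-4)**2)) - 7*(-107) = (1/3)*(12 + 16)/16 + 749 = (1/3)*(1/16)*28 + 749 = 7/12 + 749 = 8995/12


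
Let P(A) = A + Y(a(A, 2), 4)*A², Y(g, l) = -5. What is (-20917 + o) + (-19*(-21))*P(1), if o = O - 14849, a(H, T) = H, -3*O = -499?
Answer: -111587/3 ≈ -37196.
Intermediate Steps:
O = 499/3 (O = -⅓*(-499) = 499/3 ≈ 166.33)
P(A) = A - 5*A²
o = -44048/3 (o = 499/3 - 14849 = -44048/3 ≈ -14683.)
(-20917 + o) + (-19*(-21))*P(1) = (-20917 - 44048/3) + (-19*(-21))*(1*(1 - 5*1)) = -106799/3 + 399*(1*(1 - 5)) = -106799/3 + 399*(1*(-4)) = -106799/3 + 399*(-4) = -106799/3 - 1596 = -111587/3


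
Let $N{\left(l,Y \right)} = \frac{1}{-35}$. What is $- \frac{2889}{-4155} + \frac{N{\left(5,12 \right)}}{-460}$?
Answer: $\frac{3101137}{4459700} \approx 0.69537$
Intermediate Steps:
$N{\left(l,Y \right)} = - \frac{1}{35}$
$- \frac{2889}{-4155} + \frac{N{\left(5,12 \right)}}{-460} = - \frac{2889}{-4155} - \frac{1}{35 \left(-460\right)} = \left(-2889\right) \left(- \frac{1}{4155}\right) - - \frac{1}{16100} = \frac{963}{1385} + \frac{1}{16100} = \frac{3101137}{4459700}$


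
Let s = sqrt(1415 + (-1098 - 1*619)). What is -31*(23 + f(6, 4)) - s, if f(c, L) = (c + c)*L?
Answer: -2201 - I*sqrt(302) ≈ -2201.0 - 17.378*I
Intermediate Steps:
f(c, L) = 2*L*c (f(c, L) = (2*c)*L = 2*L*c)
s = I*sqrt(302) (s = sqrt(1415 + (-1098 - 619)) = sqrt(1415 - 1717) = sqrt(-302) = I*sqrt(302) ≈ 17.378*I)
-31*(23 + f(6, 4)) - s = -31*(23 + 2*4*6) - I*sqrt(302) = -31*(23 + 48) - I*sqrt(302) = -31*71 - I*sqrt(302) = -2201 - I*sqrt(302)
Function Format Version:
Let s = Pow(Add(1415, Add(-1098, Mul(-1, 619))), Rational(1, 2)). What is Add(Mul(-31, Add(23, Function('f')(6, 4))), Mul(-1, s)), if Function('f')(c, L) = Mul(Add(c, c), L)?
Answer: Add(-2201, Mul(-1, I, Pow(302, Rational(1, 2)))) ≈ Add(-2201.0, Mul(-17.378, I))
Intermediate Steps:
Function('f')(c, L) = Mul(2, L, c) (Function('f')(c, L) = Mul(Mul(2, c), L) = Mul(2, L, c))
s = Mul(I, Pow(302, Rational(1, 2))) (s = Pow(Add(1415, Add(-1098, -619)), Rational(1, 2)) = Pow(Add(1415, -1717), Rational(1, 2)) = Pow(-302, Rational(1, 2)) = Mul(I, Pow(302, Rational(1, 2))) ≈ Mul(17.378, I))
Add(Mul(-31, Add(23, Function('f')(6, 4))), Mul(-1, s)) = Add(Mul(-31, Add(23, Mul(2, 4, 6))), Mul(-1, Mul(I, Pow(302, Rational(1, 2))))) = Add(Mul(-31, Add(23, 48)), Mul(-1, I, Pow(302, Rational(1, 2)))) = Add(Mul(-31, 71), Mul(-1, I, Pow(302, Rational(1, 2)))) = Add(-2201, Mul(-1, I, Pow(302, Rational(1, 2))))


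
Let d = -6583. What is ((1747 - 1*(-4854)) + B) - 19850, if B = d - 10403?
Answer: -30235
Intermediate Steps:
B = -16986 (B = -6583 - 10403 = -16986)
((1747 - 1*(-4854)) + B) - 19850 = ((1747 - 1*(-4854)) - 16986) - 19850 = ((1747 + 4854) - 16986) - 19850 = (6601 - 16986) - 19850 = -10385 - 19850 = -30235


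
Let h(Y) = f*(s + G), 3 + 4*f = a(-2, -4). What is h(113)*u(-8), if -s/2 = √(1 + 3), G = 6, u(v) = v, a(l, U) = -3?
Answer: 24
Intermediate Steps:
s = -4 (s = -2*√(1 + 3) = -2*√4 = -2*2 = -4)
f = -3/2 (f = -¾ + (¼)*(-3) = -¾ - ¾ = -3/2 ≈ -1.5000)
h(Y) = -3 (h(Y) = -3*(-4 + 6)/2 = -3/2*2 = -3)
h(113)*u(-8) = -3*(-8) = 24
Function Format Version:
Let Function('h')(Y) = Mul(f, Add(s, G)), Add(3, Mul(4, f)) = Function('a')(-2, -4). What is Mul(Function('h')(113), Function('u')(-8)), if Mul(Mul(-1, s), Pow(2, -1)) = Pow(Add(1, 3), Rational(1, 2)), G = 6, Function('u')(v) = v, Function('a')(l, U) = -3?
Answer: 24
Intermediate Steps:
s = -4 (s = Mul(-2, Pow(Add(1, 3), Rational(1, 2))) = Mul(-2, Pow(4, Rational(1, 2))) = Mul(-2, 2) = -4)
f = Rational(-3, 2) (f = Add(Rational(-3, 4), Mul(Rational(1, 4), -3)) = Add(Rational(-3, 4), Rational(-3, 4)) = Rational(-3, 2) ≈ -1.5000)
Function('h')(Y) = -3 (Function('h')(Y) = Mul(Rational(-3, 2), Add(-4, 6)) = Mul(Rational(-3, 2), 2) = -3)
Mul(Function('h')(113), Function('u')(-8)) = Mul(-3, -8) = 24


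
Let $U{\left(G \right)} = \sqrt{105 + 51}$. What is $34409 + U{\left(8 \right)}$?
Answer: $34409 + 2 \sqrt{39} \approx 34422.0$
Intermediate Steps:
$U{\left(G \right)} = 2 \sqrt{39}$ ($U{\left(G \right)} = \sqrt{156} = 2 \sqrt{39}$)
$34409 + U{\left(8 \right)} = 34409 + 2 \sqrt{39}$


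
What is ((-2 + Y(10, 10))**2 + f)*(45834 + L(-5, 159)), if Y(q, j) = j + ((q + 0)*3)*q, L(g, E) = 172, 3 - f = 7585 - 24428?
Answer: 5139330260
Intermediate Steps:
f = 16846 (f = 3 - (7585 - 24428) = 3 - 1*(-16843) = 3 + 16843 = 16846)
Y(q, j) = j + 3*q**2 (Y(q, j) = j + (q*3)*q = j + (3*q)*q = j + 3*q**2)
((-2 + Y(10, 10))**2 + f)*(45834 + L(-5, 159)) = ((-2 + (10 + 3*10**2))**2 + 16846)*(45834 + 172) = ((-2 + (10 + 3*100))**2 + 16846)*46006 = ((-2 + (10 + 300))**2 + 16846)*46006 = ((-2 + 310)**2 + 16846)*46006 = (308**2 + 16846)*46006 = (94864 + 16846)*46006 = 111710*46006 = 5139330260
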